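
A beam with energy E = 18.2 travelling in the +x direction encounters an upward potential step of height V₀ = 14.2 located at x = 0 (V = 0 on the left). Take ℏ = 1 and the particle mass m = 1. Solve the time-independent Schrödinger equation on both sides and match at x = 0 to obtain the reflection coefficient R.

The wavenumbers are k₁ = √(2mE)/ℏ = 6.033 on the left and k₂ = √(2m(E − V₀))/ℏ = 2.828 on the right.
Continuity of ψ and ψ′ at the step yields the reflection amplitude r = (k₁ − k₂)/(k₁ + k₂) = 0.3616; thus R = |r|² = 0.1308, T = 0.8692.

R = 0.131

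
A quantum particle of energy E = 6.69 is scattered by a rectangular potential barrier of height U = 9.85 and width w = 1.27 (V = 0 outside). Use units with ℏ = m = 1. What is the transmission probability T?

Since E < U the interior solution is evanescent with decay constant κ = √(2m(U − E))/ℏ = 2.514.
κw = 3.193, sinh(κw) = 12.16.
The exact tunnelling result is T⁻¹ = 1 + U² sinh²(κw) / [4E(U − E)] = 170.6, so T = 0.00586.

T = 0.00586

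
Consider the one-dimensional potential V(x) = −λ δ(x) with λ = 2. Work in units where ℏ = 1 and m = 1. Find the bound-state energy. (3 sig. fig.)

For x ≠ 0 the bound state is ψ ∝ e^{−κ|x|}; integrating the TISE across the delta gives the cusp condition 2κ = 2mλ/ℏ², so κ = 2.000.
Then E = −ℏ²κ²/(2m) = −mλ²/(2ℏ²) = -2.000.

E = -2.00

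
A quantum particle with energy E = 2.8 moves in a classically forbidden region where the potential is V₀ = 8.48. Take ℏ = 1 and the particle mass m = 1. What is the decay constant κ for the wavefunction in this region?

κ = 3.37

Since E < V₀ the TISE in this region is ψ'' = κ²ψ with κ = √(2m(V₀ − E))/ℏ.
κ = √(2 × 1 × 5.68) = 3.370.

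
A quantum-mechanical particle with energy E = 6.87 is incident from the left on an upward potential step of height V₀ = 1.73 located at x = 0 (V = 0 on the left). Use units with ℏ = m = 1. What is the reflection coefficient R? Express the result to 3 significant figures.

On each side the TISE gives plane waves with k = √(2m(E − V))/ℏ: k₁ = √(2·1·6.87) = 3.707, k₂ = √(2·1·5.14) = 3.206.
Continuity of ψ and ψ′ at the step yields the reflection amplitude r = (k₁ − k₂)/(k₁ + k₂) = 0.07240; thus R = |r|² = 0.005242, T = 0.9948.

R = 0.00524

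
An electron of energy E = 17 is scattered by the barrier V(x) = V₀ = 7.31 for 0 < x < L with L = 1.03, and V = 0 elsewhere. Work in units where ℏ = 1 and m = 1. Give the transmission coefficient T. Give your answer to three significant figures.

E > V₀: inside the barrier k₂ = √(2m(E − V₀))/ℏ = 4.402, k₂L = 4.534.
Matching at both interfaces gives T⁻¹ = 1 + V₀² sin²(k₂L) / [4E(E − V₀)] = 1.079, hence T = 0.927.

T = 0.927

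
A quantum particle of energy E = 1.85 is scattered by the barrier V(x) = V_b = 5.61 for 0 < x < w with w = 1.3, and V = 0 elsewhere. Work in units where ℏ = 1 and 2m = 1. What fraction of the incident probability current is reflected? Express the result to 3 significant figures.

R = 0.977

Since E < V_b the interior solution is evanescent with decay constant κ = √(2m(V_b − E))/ℏ = 1.939.
κw = 2.521, sinh(κw) = 6.179.
Matching ψ, ψ′ at both faces gives T = [1 + V_b² sinh²(κw) / (4E(V_b − E))]⁻¹ = 1/44.19 = 0.0226.
R = 1 − T = 0.977.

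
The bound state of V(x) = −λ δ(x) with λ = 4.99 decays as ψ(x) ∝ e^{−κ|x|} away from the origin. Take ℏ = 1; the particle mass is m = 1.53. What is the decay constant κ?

Integrating the TISE across x = 0 gives the cusp condition ψ'(0⁺) − ψ'(0⁻) = −(2mλ/ℏ²)ψ(0).
With ψ ∝ e^{−κ|x|} this yields −2κ = −2mλ/ℏ², so κ = mλ/ℏ² = 7.635.

κ = 7.63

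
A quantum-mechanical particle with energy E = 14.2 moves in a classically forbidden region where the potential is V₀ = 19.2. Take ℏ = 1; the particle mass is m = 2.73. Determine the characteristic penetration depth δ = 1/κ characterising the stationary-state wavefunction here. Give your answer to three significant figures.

δ = 0.191

Since E < V₀ the TISE in this region is ψ'' = κ²ψ with κ = √(2m(V₀ − E))/ℏ.
κ = √(2 × 2.73 × 5) = 5.225. The penetration depth is δ = 1/κ = 0.191.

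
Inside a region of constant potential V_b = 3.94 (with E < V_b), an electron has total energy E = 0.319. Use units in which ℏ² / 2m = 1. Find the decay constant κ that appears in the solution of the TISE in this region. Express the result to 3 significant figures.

Since E < V_b the TISE in this region is ψ'' = κ²ψ with κ = √(2m(V_b − E))/ℏ.
κ = √(2 × 0.5 × 3.621) = 1.903.

κ = 1.90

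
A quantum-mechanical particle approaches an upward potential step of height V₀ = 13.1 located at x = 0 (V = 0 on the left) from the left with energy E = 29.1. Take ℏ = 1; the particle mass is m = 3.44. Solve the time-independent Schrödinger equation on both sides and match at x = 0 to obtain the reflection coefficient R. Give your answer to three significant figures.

R = 0.0220

The wavenumbers are k₁ = √(2mE)/ℏ = 14.15 on the left and k₂ = √(2m(E − V₀))/ℏ = 10.49 on the right.
Continuity of ψ and ψ′ at the step yields the reflection amplitude r = (k₁ − k₂)/(k₁ + k₂) = 0.1484; thus R = |r|² = 0.02203, T = 0.9780.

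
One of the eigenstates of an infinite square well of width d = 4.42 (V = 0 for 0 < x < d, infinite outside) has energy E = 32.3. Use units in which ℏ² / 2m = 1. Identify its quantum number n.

For an infinite well E_n = n²π²ℏ²/(2md²), so n = (d/πℏ)√(2mE).
n = (4.42/π) × √(2 × 0.5 × 32.3) = 7.996 → n = 8.

n = 8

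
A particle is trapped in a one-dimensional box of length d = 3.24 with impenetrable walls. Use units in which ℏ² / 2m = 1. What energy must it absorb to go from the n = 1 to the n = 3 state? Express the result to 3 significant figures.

E_n = n²π²ℏ²/(2md²), so ΔE = (3² − 1²) π²ℏ²/(2md²).
ΔE = 8 × π² / (2 × 0.5 × 3.24²) = 7.521.

ΔE = 7.52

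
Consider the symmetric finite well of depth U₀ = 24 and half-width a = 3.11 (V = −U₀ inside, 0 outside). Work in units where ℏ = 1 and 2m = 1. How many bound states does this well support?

N = 10

The dimensionless depth is z₀ = a√(2mU₀)/ℏ = 3.11 × √(24.00) = 15.24.
A new bound state (alternating even/odd) appears each time z₀ passes a multiple of π/2, so N = ⌊2z₀/π⌋ + 1 = ⌊9.699⌋ + 1 = 10.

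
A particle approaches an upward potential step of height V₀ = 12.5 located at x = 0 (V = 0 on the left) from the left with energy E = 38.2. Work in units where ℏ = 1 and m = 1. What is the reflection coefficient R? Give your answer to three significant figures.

R = 0.00975

The wavenumbers are k₁ = √(2mE)/ℏ = 8.741 on the left and k₂ = √(2m(E − V₀))/ℏ = 7.169 on the right.
Continuity of ψ and ψ′ at the step yields the reflection amplitude r = (k₁ − k₂)/(k₁ + k₂) = 0.09876; thus R = |r|² = 0.009754, T = 0.9902.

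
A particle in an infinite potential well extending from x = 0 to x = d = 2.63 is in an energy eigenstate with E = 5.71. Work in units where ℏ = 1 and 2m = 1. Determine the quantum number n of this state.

n = 2

From E_n = n²π²ℏ²/(2md²) invert to n = √(2md²E)/(πℏ).
n = (2.63/π) × √(2 × 0.5 × 5.71) = 2.000 → n = 2.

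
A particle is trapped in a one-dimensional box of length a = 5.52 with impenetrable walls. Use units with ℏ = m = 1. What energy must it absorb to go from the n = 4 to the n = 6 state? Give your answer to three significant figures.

ΔE = 3.24

E_n = n²π²ℏ²/(2ma²), so ΔE = (6² − 4²) π²ℏ²/(2ma²).
ΔE = 20 × π² / (2 × 1 × 5.52²) = 3.239.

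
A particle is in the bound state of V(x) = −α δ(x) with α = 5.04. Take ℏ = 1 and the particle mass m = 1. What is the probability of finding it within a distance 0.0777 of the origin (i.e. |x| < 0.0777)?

P = 0.543

The normalised bound state is ψ = √κ e^{−κ|x|} with κ = mα/ℏ² = 5.040.
P(|x| < d) = ∫_{−d}^{d} κ e^{−2κ|x|} dx = 1 − e^{−2κd} = 1 − e^{−0.7832} = 0.5431.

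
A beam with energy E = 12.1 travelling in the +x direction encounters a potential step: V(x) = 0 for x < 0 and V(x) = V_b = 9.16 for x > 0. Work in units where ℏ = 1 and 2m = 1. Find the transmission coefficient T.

T = 0.885

On each side the TISE gives plane waves with k = √(2m(E − V))/ℏ: k₁ = √(2·½·12.1) = 3.479, k₂ = √(2·½·2.94) = 1.715.
Continuity of ψ and ψ′ at the step yields the reflection amplitude r = (k₁ − k₂)/(k₁ + k₂) = 0.3397; thus R = |r|² = 0.1154, T = 0.8846.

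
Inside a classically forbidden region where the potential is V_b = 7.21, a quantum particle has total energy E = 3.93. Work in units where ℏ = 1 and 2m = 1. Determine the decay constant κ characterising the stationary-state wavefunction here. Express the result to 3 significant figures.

κ = 1.81

Since E < V_b the TISE in this region is ψ'' = κ²ψ with κ = √(2m(V_b − E))/ℏ.
κ = √(2 × 0.5 × 3.28) = 1.811.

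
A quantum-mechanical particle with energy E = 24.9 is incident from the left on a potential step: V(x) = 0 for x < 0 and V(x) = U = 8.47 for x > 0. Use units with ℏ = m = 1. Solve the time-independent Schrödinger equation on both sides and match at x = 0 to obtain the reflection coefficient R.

The wavenumbers are k₁ = √(2mE)/ℏ = 7.057 on the left and k₂ = √(2m(E − U))/ℏ = 5.732 on the right.
Matching ψ and ψ′ at x = 0 gives r = (k₁ − k₂)/(k₁ + k₂), so R = r² = 0.01073 and T = 1 − R = 0.9893.

R = 0.0107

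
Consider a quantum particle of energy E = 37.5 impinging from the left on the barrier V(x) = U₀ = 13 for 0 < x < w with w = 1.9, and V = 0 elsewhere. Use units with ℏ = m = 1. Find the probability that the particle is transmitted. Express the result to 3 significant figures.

Above the barrier the interior wavenumber is k₂ = √(2m(E − U₀))/ℏ = 7.000, giving phase k₂w = 13.30.
T = [1 + U₀² sin²(k₂w) / (4E(E − U₀))]⁻¹ = 1/1.021 = 0.980.

T = 0.980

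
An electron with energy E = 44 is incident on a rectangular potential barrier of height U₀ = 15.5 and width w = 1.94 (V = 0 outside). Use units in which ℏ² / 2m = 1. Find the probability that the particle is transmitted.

T = 0.970

E > U₀: inside the barrier k₂ = √(2m(E − U₀))/ℏ = 5.339, k₂w = 10.36.
T = [1 + U₀² sin²(k₂w) / (4E(E − U₀))]⁻¹ = 1/1.031 = 0.970.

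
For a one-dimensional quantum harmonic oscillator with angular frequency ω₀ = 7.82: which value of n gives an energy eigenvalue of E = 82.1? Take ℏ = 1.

n = 10

E_n = ℏω₀(n + ½) ⇒ n = E/(ℏω₀) − ½ = 82.1/7.82 − 0.5 = 9.999 → n = 10.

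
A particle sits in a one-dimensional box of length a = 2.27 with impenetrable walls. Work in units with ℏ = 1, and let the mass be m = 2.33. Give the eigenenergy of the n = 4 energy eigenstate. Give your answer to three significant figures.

Requiring ψ(0) = ψ(a) = 0 quantises k = nπ/a, hence E_n = ℏ²k²/2m = n²π²ℏ²/(2ma²).
E_4 = 4² × π² / (2 × 2.33 × 2.27²) = 6.576.

E = 6.58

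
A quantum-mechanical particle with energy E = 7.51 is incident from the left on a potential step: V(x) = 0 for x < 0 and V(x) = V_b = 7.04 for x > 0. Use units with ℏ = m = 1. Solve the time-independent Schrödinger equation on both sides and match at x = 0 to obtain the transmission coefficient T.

On each side the TISE gives plane waves with k = √(2m(E − V))/ℏ: k₁ = √(2·1·7.51) = 3.876, k₂ = √(2·1·0.47) = 0.9695.
Matching ψ and ψ′ at x = 0 gives r = (k₁ − k₂)/(k₁ + k₂), so R = r² = 0.3597 and T = 1 − R = 0.6403.

T = 0.640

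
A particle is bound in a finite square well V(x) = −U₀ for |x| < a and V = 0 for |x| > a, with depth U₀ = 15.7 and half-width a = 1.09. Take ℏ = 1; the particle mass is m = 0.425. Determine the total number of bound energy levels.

N = 3

Define the well-strength parameter z₀ = (a/ℏ)√(2mU₀) = 1.09 × √(2·0.425·15.7) = 3.982.
The even/odd transcendental equations gain one root per π/2 in z₀, giving N = 1 + ⌊2z₀/π⌋ = 1 + ⌊2.535⌋ = 3.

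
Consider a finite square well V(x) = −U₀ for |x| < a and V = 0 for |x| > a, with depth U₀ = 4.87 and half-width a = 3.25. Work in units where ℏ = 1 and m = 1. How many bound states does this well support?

The dimensionless depth is z₀ = a√(2mU₀)/ℏ = 3.25 × √(9.740) = 10.14.
A new bound state (alternating even/odd) appears each time z₀ passes a multiple of π/2, so N = ⌊2z₀/π⌋ + 1 = ⌊6.457⌋ + 1 = 7.

N = 7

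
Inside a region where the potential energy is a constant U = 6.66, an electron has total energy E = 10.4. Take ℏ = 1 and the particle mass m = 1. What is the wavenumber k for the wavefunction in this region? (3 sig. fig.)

With E > U the solution is oscillatory, ψ ∝ e^{±ikx} with k = √(2m(E − U))/ℏ.
k = √(2 × 1 × 3.74) = 2.735.

k = 2.73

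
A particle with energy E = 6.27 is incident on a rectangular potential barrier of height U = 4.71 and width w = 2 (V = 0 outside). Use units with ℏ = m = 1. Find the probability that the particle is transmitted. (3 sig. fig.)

T = 0.924

Above the barrier the interior wavenumber is k₂ = √(2m(E − U))/ℏ = 1.766, giving phase k₂w = 3.533.
T = [1 + U² sin²(k₂w) / (4E(E − U))]⁻¹ = 1/1.082 = 0.924.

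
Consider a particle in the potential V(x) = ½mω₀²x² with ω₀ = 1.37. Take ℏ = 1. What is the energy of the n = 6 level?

The oscillator eigenvalues are E_n = ℏω₀(n + ½), so E_6 = 1.37 × 6.5 = 8.905.

E = 8.91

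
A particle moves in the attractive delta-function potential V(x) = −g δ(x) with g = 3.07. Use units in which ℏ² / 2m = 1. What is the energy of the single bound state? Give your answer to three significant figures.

The bound state is ψ(x) = √κ e^{−κ|x|}. The derivative jump ψ'(0⁺) − ψ'(0⁻) = −(2mg/ℏ²)ψ(0) fixes κ = mg/ℏ² = 1.535.
Then E = −ℏ²κ²/(2m) = −mg²/(2ℏ²) = -2.356.

E = -2.36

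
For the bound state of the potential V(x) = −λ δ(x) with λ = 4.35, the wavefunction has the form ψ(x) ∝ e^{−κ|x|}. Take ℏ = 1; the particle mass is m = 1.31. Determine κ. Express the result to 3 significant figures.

Integrate −(ℏ²/2m)ψ'' − λδ(x)ψ = Eψ from −ε to +ε: the ψ'' term gives ψ'(0⁺) − ψ'(0⁻) and the δ term gives −(2mλ/ℏ²)ψ(0).
With ψ ∝ e^{−κ|x|} this yields −2κ = −2mλ/ℏ², so κ = mλ/ℏ² = 5.699.

κ = 5.70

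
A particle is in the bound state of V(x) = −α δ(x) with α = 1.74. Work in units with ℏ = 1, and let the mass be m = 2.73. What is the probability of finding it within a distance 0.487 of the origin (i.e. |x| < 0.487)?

P = 0.990

The normalised bound state is ψ = √κ e^{−κ|x|} with κ = mα/ℏ² = 4.750.
P(|x| < d) = ∫_{−d}^{d} κ e^{−2κ|x|} dx = 1 − e^{−2κd} = 1 − e^{−4.627} = 0.9902.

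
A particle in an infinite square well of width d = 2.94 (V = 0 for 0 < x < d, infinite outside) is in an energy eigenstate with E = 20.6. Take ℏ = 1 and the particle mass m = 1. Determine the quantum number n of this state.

n = 6

For an infinite well E_n = n²π²ℏ²/(2md²), so n = (d/πℏ)√(2mE).
n = (2.94/π) × √(2 × 1 × 20.6) = 6.007 → n = 6.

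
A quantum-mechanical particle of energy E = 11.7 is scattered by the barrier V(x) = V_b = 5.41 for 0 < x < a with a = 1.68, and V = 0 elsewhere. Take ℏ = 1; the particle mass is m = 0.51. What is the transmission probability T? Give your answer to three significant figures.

T = 0.926

Above the barrier the interior wavenumber is k₂ = √(2m(E − V_b))/ℏ = 2.533, giving phase k₂a = 4.255.
T = [1 + V_b² sin²(k₂a) / (4E(E − V_b))]⁻¹ = 1/1.080 = 0.926.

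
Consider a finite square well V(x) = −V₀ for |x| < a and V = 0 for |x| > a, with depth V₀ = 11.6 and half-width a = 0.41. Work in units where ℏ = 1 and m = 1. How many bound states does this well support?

Define the well-strength parameter z₀ = (a/ℏ)√(2mV₀) = 0.41 × √(2·1·11.6) = 1.975.
A new bound state (alternating even/odd) appears each time z₀ passes a multiple of π/2, so N = ⌊2z₀/π⌋ + 1 = ⌊1.257⌋ + 1 = 2.

N = 2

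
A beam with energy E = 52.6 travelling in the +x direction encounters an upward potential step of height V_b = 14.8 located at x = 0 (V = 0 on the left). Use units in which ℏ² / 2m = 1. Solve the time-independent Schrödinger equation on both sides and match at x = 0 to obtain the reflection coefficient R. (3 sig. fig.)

R = 0.00679

On each side the TISE gives plane waves with k = √(2m(E − V))/ℏ: k₁ = √(2·½·52.6) = 7.253, k₂ = √(2·½·37.8) = 6.148.
Matching ψ and ψ′ at x = 0 gives r = (k₁ − k₂)/(k₁ + k₂), so R = r² = 0.006792 and T = 1 − R = 0.9932.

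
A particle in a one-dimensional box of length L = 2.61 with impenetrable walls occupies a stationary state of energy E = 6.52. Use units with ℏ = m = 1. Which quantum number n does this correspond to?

For an infinite well E_n = n²π²ℏ²/(2mL²), so n = (L/πℏ)√(2mE).
n = (2.61/π) × √(2 × 1 × 6.52) = 3.000 → n = 3.

n = 3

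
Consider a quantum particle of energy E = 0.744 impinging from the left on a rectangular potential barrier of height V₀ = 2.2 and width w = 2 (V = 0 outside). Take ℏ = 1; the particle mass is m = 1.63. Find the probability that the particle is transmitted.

T = 0.000588

Since E < V₀ the interior solution is evanescent with decay constant κ = √(2m(V₀ − E))/ℏ = 2.179.
κw = 4.357, sinh(κw) = 39.02.
The exact tunnelling result is T⁻¹ = 1 + V₀² sinh²(κw) / [4E(V₀ − E)] = 1701, so T = 0.000588.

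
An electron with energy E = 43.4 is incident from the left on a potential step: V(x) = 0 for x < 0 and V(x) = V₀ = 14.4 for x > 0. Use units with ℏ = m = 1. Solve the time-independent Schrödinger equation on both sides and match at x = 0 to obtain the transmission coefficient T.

T = 0.990

On each side the TISE gives plane waves with k = √(2m(E − V))/ℏ: k₁ = √(2·1·43.4) = 9.317, k₂ = √(2·1·29) = 7.616.
Matching ψ and ψ′ at x = 0 gives r = (k₁ − k₂)/(k₁ + k₂), so R = r² = 0.01009 and T = 1 − R = 0.9899.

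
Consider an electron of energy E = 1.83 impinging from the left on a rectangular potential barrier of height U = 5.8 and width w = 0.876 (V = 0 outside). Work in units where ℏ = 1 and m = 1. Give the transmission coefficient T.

E < U: inside the barrier ψ ∝ e^{±κx} with κ = √(2m(U − E))/ℏ = 2.818.
κw = 2.468, sinh(κw) = 5.859.
Matching ψ, ψ′ at both faces gives T = [1 + U² sinh²(κw) / (4E(U − E))]⁻¹ = 1/40.74 = 0.0245.

T = 0.0245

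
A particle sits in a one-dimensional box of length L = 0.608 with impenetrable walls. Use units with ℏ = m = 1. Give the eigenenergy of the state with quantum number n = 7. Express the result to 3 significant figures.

E = 654

The infinite-well eigenfunctions ψ_n = √(2/L) sin(nπx/L) vanish at both walls, giving E_n = n²π²ℏ²/(2mL²).
E_7 = 7² × π² / (2 × 1 × 0.608²) = 654.1.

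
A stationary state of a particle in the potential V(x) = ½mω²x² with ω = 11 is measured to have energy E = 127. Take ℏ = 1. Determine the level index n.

n = 11

E_n = ℏω(n + ½) ⇒ n = E/(ℏω) − ½ = 127/11 − 0.5 = 11.045 → n = 11.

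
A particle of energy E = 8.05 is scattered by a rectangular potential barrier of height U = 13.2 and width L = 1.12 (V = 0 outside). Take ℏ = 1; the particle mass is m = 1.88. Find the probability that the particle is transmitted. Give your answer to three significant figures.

E < U: inside the barrier ψ ∝ e^{±κx} with κ = √(2m(U − E))/ℏ = 4.400.
κL = 4.929, sinh(κL) = 69.08.
Matching ψ, ψ′ at both faces gives T = [1 + U² sinh²(κL) / (4E(U − E))]⁻¹ = 1/5016 = 0.000199.

T = 0.000199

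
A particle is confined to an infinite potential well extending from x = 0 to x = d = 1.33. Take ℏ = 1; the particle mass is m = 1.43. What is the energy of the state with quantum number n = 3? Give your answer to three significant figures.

The infinite-well eigenfunctions ψ_n = √(2/d) sin(nπx/d) vanish at both walls, giving E_n = n²π²ℏ²/(2md²).
E_3 = 3² × π² / (2 × 1.43 × 1.33²) = 17.56.

E = 17.6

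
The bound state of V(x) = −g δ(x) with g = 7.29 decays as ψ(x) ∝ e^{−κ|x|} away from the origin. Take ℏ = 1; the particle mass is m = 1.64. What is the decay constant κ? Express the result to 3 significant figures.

κ = 12.0

Integrating the TISE across x = 0 gives the cusp condition ψ'(0⁺) − ψ'(0⁻) = −(2mg/ℏ²)ψ(0).
With ψ ∝ e^{−κ|x|} this yields −2κ = −2mg/ℏ², so κ = mg/ℏ² = 11.96.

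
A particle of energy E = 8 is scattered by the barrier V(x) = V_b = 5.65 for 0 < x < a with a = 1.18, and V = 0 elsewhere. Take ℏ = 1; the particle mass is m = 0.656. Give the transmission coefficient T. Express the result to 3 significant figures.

E > V_b: inside the barrier k₂ = √(2m(E − V_b))/ℏ = 1.756, k₂a = 2.072.
T = [1 + V_b² sin²(k₂a) / (4E(E − V_b))]⁻¹ = 1/1.327 = 0.754.

T = 0.754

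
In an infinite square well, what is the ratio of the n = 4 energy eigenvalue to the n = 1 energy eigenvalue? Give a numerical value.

Since E_n ∝ n², the ratio is (4/1)² = 16.

16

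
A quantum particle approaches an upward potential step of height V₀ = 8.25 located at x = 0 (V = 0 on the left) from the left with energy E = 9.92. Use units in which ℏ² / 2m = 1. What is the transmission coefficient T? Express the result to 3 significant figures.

T = 0.825

On each side the TISE gives plane waves with k = √(2m(E − V))/ℏ: k₁ = √(2·½·9.92) = 3.150, k₂ = √(2·½·1.67) = 1.292.
Matching ψ and ψ′ at x = 0 gives r = (k₁ − k₂)/(k₁ + k₂), so R = r² = 0.1748 and T = 1 − R = 0.8252.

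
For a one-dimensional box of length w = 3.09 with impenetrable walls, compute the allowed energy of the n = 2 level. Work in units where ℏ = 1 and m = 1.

E = 2.07

The infinite-well eigenfunctions ψ_n = √(2/w) sin(nπx/w) vanish at both walls, giving E_n = n²π²ℏ²/(2mw²).
E_2 = 2² × π² / (2 × 1 × 3.09²) = 2.067.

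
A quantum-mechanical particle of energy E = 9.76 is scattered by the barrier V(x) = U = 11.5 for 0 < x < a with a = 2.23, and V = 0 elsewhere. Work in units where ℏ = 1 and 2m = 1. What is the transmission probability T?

T = 0.00572

Since E < U the interior solution is evanescent with decay constant κ = √(2m(U − E))/ℏ = 1.319.
κa = 2.942, sinh(κa) = 9.446.
The exact tunnelling result is T⁻¹ = 1 + U² sinh²(κa) / [4E(U − E)] = 174.7, so T = 0.00572.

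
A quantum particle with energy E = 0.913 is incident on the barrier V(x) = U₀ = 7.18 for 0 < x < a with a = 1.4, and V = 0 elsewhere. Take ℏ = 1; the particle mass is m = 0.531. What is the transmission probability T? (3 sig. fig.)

E < U₀: inside the barrier ψ ∝ e^{±κx} with κ = √(2m(U₀ − E))/ℏ = 2.580.
κa = 3.612, sinh(κa) = 18.50.
Matching ψ, ψ′ at both faces gives T = [1 + U₀² sinh²(κa) / (4E(U₀ − E))]⁻¹ = 1/772.1 = 0.00130.

T = 0.00130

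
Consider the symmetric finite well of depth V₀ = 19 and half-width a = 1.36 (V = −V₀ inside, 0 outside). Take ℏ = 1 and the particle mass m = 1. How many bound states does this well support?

N = 6

The dimensionless depth is z₀ = a√(2mV₀)/ℏ = 1.36 × √(38.00) = 8.384.
A new bound state (alternating even/odd) appears each time z₀ passes a multiple of π/2, so N = ⌊2z₀/π⌋ + 1 = ⌊5.337⌋ + 1 = 6.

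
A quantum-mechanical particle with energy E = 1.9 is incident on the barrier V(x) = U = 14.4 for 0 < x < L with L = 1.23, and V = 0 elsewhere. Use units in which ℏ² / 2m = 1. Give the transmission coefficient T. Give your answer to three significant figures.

Since E < U the interior solution is evanescent with decay constant κ = √(2m(U − E))/ℏ = 3.536.
κL = 4.349, sinh(κL) = 38.68.
Matching ψ, ψ′ at both faces gives T = [1 + U² sinh²(κL) / (4E(U − E))]⁻¹ = 1/3267 = 0.000306.

T = 0.000306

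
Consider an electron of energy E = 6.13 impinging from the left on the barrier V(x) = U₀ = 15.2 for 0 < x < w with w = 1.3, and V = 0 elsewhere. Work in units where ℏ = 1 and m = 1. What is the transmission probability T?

T = 0.0000597

Since E < U₀ the interior solution is evanescent with decay constant κ = √(2m(U₀ − E))/ℏ = 4.259.
κw = 5.537, sinh(κw) = 126.9.
The exact tunnelling result is T⁻¹ = 1 + U₀² sinh²(κw) / [4E(U₀ − E)] = 16740, so T = 0.0000597.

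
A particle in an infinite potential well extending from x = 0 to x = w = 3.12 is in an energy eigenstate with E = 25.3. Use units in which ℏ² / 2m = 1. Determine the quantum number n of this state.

From E_n = n²π²ℏ²/(2mw²) invert to n = √(2mw²E)/(πℏ).
n = (3.12/π) × √(2 × 0.5 × 25.3) = 4.995 → n = 5.

n = 5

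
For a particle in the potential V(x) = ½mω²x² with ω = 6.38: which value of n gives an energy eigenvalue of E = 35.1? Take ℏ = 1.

n = 5

Invert E_n = (n + ½)ℏω: n = E/ℏω − ½ = 5.002, so n = 5.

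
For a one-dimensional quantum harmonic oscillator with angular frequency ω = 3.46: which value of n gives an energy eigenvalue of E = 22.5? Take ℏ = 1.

n = 6

E_n = ℏω(n + ½) ⇒ n = E/(ℏω) − ½ = 22.5/3.46 − 0.5 = 6.003 → n = 6.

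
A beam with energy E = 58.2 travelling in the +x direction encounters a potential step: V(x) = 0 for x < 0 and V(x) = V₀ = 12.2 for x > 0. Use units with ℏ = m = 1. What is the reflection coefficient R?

On each side the TISE gives plane waves with k = √(2m(E − V))/ℏ: k₁ = √(2·1·58.2) = 10.79, k₂ = √(2·1·46) = 9.592.
Matching ψ and ψ′ at x = 0 gives r = (k₁ − k₂)/(k₁ + k₂), so R = r² = 0.003451 and T = 1 − R = 0.9965.

R = 0.00345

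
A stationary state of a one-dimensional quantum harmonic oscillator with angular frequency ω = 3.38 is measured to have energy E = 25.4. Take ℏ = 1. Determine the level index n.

Invert E_n = (n + ½)ℏω: n = E/ℏω − ½ = 7.015, so n = 7.

n = 7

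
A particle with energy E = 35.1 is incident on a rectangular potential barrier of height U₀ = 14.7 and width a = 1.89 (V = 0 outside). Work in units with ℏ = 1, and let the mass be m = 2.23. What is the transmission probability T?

Above the barrier the interior wavenumber is k₂ = √(2m(E − U₀))/ℏ = 9.539, giving phase k₂a = 18.03.
T = [1 + U₀² sin²(k₂a) / (4E(E − U₀))]⁻¹ = 1/1.040 = 0.961.

T = 0.961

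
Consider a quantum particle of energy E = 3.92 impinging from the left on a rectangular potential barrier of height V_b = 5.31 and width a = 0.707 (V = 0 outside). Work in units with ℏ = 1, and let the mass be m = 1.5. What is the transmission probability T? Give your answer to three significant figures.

T = 0.162

Since E < V_b the interior solution is evanescent with decay constant κ = √(2m(V_b − E))/ℏ = 2.042.
κa = 1.444, sinh(κa) = 2.000.
Matching ψ, ψ′ at both faces gives T = [1 + V_b² sinh²(κa) / (4E(V_b − E))]⁻¹ = 1/6.176 = 0.162.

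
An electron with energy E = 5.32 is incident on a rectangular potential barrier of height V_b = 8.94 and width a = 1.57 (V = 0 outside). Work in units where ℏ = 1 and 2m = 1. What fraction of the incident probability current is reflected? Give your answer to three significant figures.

R = 0.990

Since E < V_b the interior solution is evanescent with decay constant κ = √(2m(V_b − E))/ℏ = 1.903.
κa = 2.987, sinh(κa) = 9.889.
Matching ψ, ψ′ at both faces gives T = [1 + V_b² sinh²(κa) / (4E(V_b − E))]⁻¹ = 1/102.5 = 0.00976.
R = 1 − T = 0.990.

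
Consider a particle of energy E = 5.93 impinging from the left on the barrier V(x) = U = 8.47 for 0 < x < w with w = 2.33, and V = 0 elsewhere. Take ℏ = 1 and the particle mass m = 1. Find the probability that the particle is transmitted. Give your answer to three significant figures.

T = 0.0000922

E < U: inside the barrier ψ ∝ e^{±κx} with κ = √(2m(U − E))/ℏ = 2.254.
κw = 5.252, sinh(κw) = 95.43.
The exact tunnelling result is T⁻¹ = 1 + U² sinh²(κw) / [4E(U − E)] = 10840, so T = 0.0000922.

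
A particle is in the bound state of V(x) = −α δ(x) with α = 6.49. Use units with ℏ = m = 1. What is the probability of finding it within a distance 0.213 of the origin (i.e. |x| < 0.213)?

The normalised bound state is ψ = √κ e^{−κ|x|} with κ = mα/ℏ² = 6.490.
P(|x| < d) = ∫_{−d}^{d} κ e^{−2κ|x|} dx = 1 − e^{−2κd} = 1 − e^{−2.765} = 0.9370.

P = 0.937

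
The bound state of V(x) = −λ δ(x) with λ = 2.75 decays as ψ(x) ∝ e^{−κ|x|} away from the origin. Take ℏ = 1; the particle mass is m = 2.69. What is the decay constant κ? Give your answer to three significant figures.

κ = 7.40

Integrate −(ℏ²/2m)ψ'' − λδ(x)ψ = Eψ from −ε to +ε: the ψ'' term gives ψ'(0⁺) − ψ'(0⁻) and the δ term gives −(2mλ/ℏ²)ψ(0).
With ψ ∝ e^{−κ|x|} this yields −2κ = −2mλ/ℏ², so κ = mλ/ℏ² = 7.398.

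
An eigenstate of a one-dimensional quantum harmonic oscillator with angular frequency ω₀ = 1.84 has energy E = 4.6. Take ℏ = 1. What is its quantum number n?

E_n = ℏω₀(n + ½) ⇒ n = E/(ℏω₀) − ½ = 4.6/1.84 − 0.5 = 2.000 → n = 2.

n = 2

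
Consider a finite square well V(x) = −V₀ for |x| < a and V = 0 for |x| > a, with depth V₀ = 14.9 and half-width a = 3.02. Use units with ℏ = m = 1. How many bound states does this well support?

N = 11

Define the well-strength parameter z₀ = (a/ℏ)√(2mV₀) = 3.02 × √(2·1·14.9) = 16.49.
A new bound state (alternating even/odd) appears each time z₀ passes a multiple of π/2, so N = ⌊2z₀/π⌋ + 1 = ⌊10.50⌋ + 1 = 11.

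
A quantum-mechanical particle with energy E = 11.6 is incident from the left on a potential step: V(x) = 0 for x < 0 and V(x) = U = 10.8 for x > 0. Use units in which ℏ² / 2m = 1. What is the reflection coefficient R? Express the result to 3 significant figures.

The wavenumbers are k₁ = √(2mE)/ℏ = 3.406 on the left and k₂ = √(2m(E − U))/ℏ = 0.8944 on the right.
Continuity of ψ and ψ′ at the step yields the reflection amplitude r = (k₁ − k₂)/(k₁ + k₂) = 0.5840; thus R = |r|² = 0.3411, T = 0.6589.

R = 0.341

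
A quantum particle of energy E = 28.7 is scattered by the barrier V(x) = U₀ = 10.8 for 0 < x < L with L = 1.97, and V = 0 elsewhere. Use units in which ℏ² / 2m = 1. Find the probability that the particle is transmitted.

T = 0.957

E > U₀: inside the barrier k₂ = √(2m(E − U₀))/ℏ = 4.231, k₂L = 8.335.
Matching at both interfaces gives T⁻¹ = 1 + U₀² sin²(k₂L) / [4E(E − U₀)] = 1.045, hence T = 0.957.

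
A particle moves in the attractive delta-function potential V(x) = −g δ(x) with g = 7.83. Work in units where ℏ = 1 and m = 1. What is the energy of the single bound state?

The bound state is ψ(x) = √κ e^{−κ|x|}. The derivative jump ψ'(0⁺) − ψ'(0⁻) = −(2mg/ℏ²)ψ(0) fixes κ = mg/ℏ² = 7.830.
Then E = −ℏ²κ²/(2m) = −mg²/(2ℏ²) = -30.65.

E = -30.7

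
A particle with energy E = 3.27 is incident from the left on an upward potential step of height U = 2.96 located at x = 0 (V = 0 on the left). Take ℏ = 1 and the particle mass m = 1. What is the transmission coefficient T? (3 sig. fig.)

On each side the TISE gives plane waves with k = √(2m(E − V))/ℏ: k₁ = √(2·1·3.27) = 2.557, k₂ = √(2·1·0.31) = 0.7874.
Continuity of ψ and ψ′ at the step yields the reflection amplitude r = (k₁ − k₂)/(k₁ + k₂) = 0.5292; thus R = |r|² = 0.2800, T = 0.7200.

T = 0.720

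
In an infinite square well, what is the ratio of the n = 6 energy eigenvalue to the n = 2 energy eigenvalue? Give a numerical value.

9

E_n = n²π²ℏ²/(2mL²) so the ratio is n₂²/n₁² = 36/4 = 9.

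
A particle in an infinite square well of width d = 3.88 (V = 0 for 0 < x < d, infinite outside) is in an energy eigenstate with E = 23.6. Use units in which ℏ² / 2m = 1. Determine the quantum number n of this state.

For an infinite well E_n = n²π²ℏ²/(2md²), so n = (d/πℏ)√(2mE).
n = (3.88/π) × √(2 × 0.5 × 23.6) = 6.000 → n = 6.

n = 6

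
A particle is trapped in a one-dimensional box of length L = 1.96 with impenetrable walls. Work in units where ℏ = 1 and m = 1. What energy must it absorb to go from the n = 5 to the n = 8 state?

ΔE = 50.1

E_n = n²π²ℏ²/(2mL²), so ΔE = (8² − 5²) π²ℏ²/(2mL²).
ΔE = 39 × π² / (2 × 1 × 1.96²) = 50.10.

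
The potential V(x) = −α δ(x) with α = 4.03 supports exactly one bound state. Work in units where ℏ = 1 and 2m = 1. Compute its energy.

E = -4.06

For x ≠ 0 the bound state is ψ ∝ e^{−κ|x|}; integrating the TISE across the delta gives the cusp condition 2κ = 2mα/ℏ², so κ = 2.015.
Then E = −ℏ²κ²/(2m) = −mα²/(2ℏ²) = -4.060.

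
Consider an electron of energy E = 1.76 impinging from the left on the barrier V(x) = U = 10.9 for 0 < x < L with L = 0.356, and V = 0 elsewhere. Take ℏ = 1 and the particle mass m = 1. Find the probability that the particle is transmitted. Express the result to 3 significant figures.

T = 0.102

Since E < U the interior solution is evanescent with decay constant κ = √(2m(U − E))/ℏ = 4.276.
κL = 1.522, sinh(κL) = 2.182.
The exact tunnelling result is T⁻¹ = 1 + U² sinh²(κL) / [4E(U − E)] = 9.789, so T = 0.102.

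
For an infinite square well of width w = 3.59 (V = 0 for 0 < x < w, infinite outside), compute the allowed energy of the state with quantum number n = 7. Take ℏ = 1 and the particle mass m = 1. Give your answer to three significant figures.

E = 18.8

The infinite-well eigenfunctions ψ_n = √(2/w) sin(nπx/w) vanish at both walls, giving E_n = n²π²ℏ²/(2mw²).
E_7 = 7² × π² / (2 × 1 × 3.59²) = 18.76.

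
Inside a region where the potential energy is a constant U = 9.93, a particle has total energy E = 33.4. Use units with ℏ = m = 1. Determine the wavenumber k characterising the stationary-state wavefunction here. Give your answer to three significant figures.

k = 6.85

With E > U the solution is oscillatory, ψ ∝ e^{±ikx} with k = √(2m(E − U))/ℏ.
k = √(2 × 1 × 23.47) = 6.851.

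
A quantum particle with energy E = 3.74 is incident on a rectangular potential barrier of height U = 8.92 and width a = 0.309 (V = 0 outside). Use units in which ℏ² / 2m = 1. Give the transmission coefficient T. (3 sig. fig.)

T = 0.626

E < U: inside the barrier ψ ∝ e^{±κx} with κ = √(2m(U − E))/ℏ = 2.276.
κa = 0.7033, sinh(κa) = 0.7627.
The exact tunnelling result is T⁻¹ = 1 + U² sinh²(κa) / [4E(U − E)] = 1.597, so T = 0.626.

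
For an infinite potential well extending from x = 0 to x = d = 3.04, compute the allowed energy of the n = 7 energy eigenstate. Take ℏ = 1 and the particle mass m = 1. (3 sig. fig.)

Requiring ψ(0) = ψ(d) = 0 quantises k = nπ/d, hence E_n = ℏ²k²/2m = n²π²ℏ²/(2md²).
E_7 = 7² × π² / (2 × 1 × 3.04²) = 26.16.

E = 26.2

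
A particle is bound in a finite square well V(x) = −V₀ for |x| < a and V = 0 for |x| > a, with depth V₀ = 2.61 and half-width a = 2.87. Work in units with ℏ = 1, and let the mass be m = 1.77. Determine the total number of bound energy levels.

The dimensionless depth is z₀ = a√(2mV₀)/ℏ = 2.87 × √(9.239) = 8.724.
The even/odd transcendental equations gain one root per π/2 in z₀, giving N = 1 + ⌊2z₀/π⌋ = 1 + ⌊5.554⌋ = 6.

N = 6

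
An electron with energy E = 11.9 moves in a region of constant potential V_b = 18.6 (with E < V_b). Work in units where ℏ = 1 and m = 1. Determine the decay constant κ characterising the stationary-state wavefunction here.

κ = 3.66

Since E < V_b the TISE in this region is ψ'' = κ²ψ with κ = √(2m(V_b − E))/ℏ.
κ = √(2 × 1 × 6.7) = 3.661.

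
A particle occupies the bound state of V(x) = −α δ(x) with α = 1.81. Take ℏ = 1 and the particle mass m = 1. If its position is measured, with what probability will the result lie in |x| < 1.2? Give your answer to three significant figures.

P = 0.987

The normalised bound state is ψ = √κ e^{−κ|x|} with κ = mα/ℏ² = 1.810.
P(|x| < d) = ∫_{−d}^{d} κ e^{−2κ|x|} dx = 1 − e^{−2κd} = 1 − e^{−4.344} = 0.9870.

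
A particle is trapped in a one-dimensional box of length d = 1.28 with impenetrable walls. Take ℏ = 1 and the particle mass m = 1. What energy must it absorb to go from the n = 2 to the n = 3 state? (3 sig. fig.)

E_n = n²π²ℏ²/(2md²), so ΔE = (3² − 2²) π²ℏ²/(2md²).
ΔE = 5 × π² / (2 × 1 × 1.28²) = 15.06.

ΔE = 15.1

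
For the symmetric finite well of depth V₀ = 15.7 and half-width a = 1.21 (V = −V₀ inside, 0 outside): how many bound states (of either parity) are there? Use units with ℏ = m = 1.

N = 5

The dimensionless depth is z₀ = a√(2mV₀)/ℏ = 1.21 × √(31.40) = 6.780.
The even/odd transcendental equations gain one root per π/2 in z₀, giving N = 1 + ⌊2z₀/π⌋ = 1 + ⌊4.316⌋ = 5.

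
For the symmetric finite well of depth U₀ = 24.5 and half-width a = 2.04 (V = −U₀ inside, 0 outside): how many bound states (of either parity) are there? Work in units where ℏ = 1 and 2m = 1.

Define the well-strength parameter z₀ = (a/ℏ)√(2mU₀) = 2.04 × √(2·0.5·24.5) = 10.10.
The even/odd transcendental equations gain one root per π/2 in z₀, giving N = 1 + ⌊2z₀/π⌋ = 1 + ⌊6.428⌋ = 7.

N = 7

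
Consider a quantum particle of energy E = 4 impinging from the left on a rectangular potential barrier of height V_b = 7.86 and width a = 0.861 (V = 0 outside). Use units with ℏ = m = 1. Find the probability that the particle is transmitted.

T = 0.0329

E < V_b: inside the barrier ψ ∝ e^{±κx} with κ = √(2m(V_b − E))/ℏ = 2.778.
κa = 2.392, sinh(κa) = 5.423.
The exact tunnelling result is T⁻¹ = 1 + V_b² sinh²(κa) / [4E(V_b − E)] = 30.42, so T = 0.0329.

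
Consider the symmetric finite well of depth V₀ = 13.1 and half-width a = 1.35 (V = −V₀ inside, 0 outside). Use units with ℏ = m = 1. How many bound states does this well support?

N = 5

Define the well-strength parameter z₀ = (a/ℏ)√(2mV₀) = 1.35 × √(2·1·13.1) = 6.910.
The even/odd transcendental equations gain one root per π/2 in z₀, giving N = 1 + ⌊2z₀/π⌋ = 1 + ⌊4.399⌋ = 5.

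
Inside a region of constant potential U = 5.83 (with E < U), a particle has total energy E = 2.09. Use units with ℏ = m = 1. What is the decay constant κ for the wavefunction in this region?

κ = 2.73

Since E < U the TISE in this region is ψ'' = κ²ψ with κ = √(2m(U − E))/ℏ.
κ = √(2 × 1 × 3.74) = 2.735.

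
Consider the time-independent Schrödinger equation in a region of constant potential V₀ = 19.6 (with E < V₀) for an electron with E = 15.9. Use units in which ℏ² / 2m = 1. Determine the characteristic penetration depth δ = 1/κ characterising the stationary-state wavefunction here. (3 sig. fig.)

Since E < V₀ the TISE in this region is ψ'' = κ²ψ with κ = √(2m(V₀ − E))/ℏ.
κ = √(2 × 0.5 × 3.7) = 1.924. The penetration depth is δ = 1/κ = 0.520.

δ = 0.520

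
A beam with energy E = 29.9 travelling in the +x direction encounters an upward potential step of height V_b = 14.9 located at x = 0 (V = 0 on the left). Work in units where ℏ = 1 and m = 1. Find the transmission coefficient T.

The wavenumbers are k₁ = √(2mE)/ℏ = 7.733 on the left and k₂ = √(2m(E − V_b))/ℏ = 5.477 on the right.
Continuity of ψ and ψ′ at the step yields the reflection amplitude r = (k₁ − k₂)/(k₁ + k₂) = 0.1708; thus R = |r|² = 0.02916, T = 0.9708.

T = 0.971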